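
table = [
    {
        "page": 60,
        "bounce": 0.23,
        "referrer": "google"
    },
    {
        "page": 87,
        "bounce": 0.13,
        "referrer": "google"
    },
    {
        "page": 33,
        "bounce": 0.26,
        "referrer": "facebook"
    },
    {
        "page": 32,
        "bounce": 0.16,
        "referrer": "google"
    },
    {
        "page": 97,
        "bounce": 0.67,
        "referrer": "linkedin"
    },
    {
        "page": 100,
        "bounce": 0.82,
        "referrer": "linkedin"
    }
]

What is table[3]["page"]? 32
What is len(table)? 6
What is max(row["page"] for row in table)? 100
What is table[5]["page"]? 100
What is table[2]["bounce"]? 0.26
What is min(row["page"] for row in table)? 32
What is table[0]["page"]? 60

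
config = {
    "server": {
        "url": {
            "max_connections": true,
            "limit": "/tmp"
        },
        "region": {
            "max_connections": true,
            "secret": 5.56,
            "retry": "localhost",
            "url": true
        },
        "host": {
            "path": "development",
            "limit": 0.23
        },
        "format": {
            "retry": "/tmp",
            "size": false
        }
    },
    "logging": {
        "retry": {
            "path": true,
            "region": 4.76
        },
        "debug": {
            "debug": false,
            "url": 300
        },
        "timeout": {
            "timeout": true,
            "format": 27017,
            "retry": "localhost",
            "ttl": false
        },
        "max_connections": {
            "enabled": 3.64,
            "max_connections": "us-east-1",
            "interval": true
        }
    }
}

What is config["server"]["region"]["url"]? True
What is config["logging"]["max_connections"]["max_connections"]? "us-east-1"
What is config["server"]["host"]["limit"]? 0.23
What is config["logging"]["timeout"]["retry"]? "localhost"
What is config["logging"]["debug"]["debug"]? False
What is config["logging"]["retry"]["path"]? True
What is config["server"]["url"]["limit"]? "/tmp"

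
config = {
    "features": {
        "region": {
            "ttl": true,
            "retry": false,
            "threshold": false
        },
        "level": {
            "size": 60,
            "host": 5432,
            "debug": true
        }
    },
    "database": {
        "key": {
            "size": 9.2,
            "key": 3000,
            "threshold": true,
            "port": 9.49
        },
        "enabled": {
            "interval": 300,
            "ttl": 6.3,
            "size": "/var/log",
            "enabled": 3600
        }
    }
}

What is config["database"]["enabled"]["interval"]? 300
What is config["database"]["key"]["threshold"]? True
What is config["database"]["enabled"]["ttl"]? 6.3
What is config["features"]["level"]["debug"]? True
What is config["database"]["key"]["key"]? 3000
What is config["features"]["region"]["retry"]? False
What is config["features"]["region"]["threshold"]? False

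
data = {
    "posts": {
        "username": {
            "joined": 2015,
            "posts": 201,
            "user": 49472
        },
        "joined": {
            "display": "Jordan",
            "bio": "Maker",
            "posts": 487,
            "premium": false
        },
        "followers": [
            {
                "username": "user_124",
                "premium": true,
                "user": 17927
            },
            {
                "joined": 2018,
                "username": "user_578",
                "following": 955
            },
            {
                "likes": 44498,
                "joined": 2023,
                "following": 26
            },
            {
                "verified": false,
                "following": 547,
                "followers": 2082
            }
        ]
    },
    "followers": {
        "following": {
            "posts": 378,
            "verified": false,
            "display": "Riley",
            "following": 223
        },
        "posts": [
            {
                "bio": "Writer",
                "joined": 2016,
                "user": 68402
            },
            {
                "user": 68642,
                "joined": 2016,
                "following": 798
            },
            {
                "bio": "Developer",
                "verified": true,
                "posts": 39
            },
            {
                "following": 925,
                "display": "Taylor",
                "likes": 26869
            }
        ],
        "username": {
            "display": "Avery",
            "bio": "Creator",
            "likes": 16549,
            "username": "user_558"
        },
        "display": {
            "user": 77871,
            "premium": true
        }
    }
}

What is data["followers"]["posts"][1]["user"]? 68642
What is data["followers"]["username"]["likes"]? 16549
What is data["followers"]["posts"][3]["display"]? "Taylor"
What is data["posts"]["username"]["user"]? 49472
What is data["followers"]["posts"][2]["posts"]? 39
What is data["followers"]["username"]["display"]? "Avery"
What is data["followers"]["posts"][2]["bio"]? "Developer"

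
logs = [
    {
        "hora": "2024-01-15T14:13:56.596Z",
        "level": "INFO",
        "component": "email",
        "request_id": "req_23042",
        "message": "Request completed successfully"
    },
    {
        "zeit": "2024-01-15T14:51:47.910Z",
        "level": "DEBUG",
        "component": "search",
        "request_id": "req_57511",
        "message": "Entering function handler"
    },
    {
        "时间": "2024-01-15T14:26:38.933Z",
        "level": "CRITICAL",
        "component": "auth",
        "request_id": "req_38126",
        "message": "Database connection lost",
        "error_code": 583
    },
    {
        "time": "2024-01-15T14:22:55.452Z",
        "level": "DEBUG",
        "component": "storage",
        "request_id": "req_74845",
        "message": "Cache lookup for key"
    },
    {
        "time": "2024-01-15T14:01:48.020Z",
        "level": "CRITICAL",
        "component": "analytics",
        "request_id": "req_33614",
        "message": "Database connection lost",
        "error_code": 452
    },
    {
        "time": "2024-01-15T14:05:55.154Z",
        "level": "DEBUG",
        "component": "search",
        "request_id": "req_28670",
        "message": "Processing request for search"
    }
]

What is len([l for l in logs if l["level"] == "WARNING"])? 0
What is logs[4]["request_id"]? "req_33614"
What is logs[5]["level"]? "DEBUG"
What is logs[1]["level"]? "DEBUG"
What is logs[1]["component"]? "search"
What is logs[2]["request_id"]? "req_38126"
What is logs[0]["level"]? "INFO"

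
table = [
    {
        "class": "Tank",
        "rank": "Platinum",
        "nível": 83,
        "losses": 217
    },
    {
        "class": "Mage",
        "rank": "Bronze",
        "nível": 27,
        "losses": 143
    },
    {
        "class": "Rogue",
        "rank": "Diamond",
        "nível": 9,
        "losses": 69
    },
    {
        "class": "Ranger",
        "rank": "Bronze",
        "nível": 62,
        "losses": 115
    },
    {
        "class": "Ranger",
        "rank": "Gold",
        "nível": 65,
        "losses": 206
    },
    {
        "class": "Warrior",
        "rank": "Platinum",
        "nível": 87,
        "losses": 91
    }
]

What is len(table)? 6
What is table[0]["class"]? "Tank"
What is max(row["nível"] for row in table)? 87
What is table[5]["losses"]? 91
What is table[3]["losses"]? 115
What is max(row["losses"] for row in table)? 217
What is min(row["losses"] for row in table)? 69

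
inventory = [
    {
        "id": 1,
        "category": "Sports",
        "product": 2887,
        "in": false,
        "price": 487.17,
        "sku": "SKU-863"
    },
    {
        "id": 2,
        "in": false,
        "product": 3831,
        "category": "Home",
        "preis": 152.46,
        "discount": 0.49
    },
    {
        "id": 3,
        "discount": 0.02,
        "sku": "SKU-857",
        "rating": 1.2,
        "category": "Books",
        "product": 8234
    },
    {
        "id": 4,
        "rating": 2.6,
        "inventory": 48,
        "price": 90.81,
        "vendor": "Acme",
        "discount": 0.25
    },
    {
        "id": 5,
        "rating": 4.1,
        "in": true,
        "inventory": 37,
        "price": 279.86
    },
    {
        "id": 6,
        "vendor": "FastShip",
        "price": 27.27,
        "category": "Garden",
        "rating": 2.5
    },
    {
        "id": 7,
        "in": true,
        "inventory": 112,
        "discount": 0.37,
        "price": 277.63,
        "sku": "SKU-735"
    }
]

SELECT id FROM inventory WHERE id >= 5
[5, 6, 7]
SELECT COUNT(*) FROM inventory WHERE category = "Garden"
1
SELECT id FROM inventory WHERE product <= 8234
[1, 2, 3]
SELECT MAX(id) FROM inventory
7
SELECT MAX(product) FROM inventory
8234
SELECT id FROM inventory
[1, 2, 3, 4, 5, 6, 7]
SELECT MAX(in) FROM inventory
True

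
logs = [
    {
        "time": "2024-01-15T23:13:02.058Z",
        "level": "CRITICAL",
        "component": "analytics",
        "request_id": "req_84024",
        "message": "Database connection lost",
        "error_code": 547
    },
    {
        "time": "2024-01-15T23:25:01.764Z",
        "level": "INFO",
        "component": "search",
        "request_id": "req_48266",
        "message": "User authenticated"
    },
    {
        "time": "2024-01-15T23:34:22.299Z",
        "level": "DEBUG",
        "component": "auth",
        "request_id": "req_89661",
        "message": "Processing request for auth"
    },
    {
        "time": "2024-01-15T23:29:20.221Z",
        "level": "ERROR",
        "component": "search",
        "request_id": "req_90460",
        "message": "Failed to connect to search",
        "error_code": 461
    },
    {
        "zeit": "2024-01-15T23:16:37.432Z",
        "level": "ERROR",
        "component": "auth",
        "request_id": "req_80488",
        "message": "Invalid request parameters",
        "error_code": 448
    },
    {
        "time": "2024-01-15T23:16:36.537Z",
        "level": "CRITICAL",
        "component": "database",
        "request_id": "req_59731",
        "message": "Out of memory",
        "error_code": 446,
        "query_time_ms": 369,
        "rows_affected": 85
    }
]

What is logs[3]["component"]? "search"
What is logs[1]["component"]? "search"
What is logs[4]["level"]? "ERROR"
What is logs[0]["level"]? "CRITICAL"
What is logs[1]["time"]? "2024-01-15T23:25:01.764Z"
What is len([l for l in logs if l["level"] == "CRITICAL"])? 2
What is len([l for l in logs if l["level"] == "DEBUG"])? 1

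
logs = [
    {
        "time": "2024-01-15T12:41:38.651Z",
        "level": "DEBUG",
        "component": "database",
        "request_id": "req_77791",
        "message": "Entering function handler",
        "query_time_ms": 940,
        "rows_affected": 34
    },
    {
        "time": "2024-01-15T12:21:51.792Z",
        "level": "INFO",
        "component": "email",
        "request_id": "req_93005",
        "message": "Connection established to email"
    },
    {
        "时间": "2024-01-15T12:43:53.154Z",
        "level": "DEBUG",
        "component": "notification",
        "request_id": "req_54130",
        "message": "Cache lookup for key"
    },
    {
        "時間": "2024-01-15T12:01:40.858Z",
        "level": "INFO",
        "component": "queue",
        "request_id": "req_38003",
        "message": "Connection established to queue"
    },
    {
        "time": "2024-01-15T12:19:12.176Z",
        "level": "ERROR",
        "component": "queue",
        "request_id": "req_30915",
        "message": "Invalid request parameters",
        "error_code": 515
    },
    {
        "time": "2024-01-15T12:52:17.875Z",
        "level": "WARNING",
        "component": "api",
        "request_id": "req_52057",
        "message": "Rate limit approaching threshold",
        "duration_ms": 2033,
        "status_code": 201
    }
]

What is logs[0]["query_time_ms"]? 940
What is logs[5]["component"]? "api"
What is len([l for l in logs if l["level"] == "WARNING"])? 1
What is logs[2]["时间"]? "2024-01-15T12:43:53.154Z"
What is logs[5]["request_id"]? "req_52057"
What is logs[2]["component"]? "notification"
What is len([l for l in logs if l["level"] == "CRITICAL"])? 0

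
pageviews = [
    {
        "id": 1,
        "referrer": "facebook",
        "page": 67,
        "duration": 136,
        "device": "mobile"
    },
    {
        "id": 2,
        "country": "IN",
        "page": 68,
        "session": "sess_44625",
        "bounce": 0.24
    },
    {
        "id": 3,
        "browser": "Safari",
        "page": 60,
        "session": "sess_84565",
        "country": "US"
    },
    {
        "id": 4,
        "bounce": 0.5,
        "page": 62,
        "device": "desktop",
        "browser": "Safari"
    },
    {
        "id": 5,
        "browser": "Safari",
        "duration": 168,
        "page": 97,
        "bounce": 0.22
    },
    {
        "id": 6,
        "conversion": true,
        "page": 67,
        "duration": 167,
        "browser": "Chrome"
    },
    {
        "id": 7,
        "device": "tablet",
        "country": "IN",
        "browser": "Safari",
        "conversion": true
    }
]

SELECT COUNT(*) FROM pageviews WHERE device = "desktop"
1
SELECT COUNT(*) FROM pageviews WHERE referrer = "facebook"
1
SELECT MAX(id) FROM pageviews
7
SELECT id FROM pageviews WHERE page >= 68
[2, 5]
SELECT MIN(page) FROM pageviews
60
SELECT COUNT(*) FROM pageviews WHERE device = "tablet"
1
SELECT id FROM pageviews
[1, 2, 3, 4, 5, 6, 7]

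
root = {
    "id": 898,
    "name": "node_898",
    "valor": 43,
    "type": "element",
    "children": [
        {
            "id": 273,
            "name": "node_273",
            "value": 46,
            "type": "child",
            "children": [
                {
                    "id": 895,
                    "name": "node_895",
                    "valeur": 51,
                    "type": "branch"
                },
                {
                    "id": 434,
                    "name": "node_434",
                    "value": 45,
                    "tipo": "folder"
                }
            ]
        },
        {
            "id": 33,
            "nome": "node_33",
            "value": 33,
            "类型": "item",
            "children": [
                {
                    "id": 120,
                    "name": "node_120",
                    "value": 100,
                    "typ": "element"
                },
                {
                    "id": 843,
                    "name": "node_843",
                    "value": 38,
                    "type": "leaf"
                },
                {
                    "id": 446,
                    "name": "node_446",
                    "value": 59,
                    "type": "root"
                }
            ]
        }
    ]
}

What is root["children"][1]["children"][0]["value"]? 100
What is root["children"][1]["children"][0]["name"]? "node_120"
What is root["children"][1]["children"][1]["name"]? "node_843"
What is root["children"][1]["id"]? 33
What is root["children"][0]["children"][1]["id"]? 434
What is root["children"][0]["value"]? 46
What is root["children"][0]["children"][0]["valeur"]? 51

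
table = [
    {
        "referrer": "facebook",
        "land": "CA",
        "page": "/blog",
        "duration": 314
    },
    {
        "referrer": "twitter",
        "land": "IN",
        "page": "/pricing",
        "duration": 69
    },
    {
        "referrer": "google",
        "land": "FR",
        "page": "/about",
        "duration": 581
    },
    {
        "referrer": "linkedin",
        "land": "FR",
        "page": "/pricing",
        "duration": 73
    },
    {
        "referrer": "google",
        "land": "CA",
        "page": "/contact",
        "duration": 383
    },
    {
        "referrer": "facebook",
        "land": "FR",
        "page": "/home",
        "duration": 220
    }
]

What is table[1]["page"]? "/pricing"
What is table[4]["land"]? "CA"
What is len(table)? 6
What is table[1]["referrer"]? "twitter"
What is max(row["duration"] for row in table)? 581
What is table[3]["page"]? "/pricing"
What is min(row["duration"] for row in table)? 69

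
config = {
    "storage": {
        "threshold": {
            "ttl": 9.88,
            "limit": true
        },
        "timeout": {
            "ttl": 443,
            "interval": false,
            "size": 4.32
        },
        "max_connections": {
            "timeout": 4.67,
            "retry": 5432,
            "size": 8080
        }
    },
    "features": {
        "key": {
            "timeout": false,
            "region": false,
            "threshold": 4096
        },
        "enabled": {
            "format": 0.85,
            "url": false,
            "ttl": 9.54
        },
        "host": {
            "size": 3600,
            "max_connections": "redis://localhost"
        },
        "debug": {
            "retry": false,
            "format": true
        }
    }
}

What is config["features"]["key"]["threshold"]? 4096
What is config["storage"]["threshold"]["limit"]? True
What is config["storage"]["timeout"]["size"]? 4.32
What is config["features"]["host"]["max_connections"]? "redis://localhost"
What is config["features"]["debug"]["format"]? True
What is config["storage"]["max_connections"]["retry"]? 5432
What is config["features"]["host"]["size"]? 3600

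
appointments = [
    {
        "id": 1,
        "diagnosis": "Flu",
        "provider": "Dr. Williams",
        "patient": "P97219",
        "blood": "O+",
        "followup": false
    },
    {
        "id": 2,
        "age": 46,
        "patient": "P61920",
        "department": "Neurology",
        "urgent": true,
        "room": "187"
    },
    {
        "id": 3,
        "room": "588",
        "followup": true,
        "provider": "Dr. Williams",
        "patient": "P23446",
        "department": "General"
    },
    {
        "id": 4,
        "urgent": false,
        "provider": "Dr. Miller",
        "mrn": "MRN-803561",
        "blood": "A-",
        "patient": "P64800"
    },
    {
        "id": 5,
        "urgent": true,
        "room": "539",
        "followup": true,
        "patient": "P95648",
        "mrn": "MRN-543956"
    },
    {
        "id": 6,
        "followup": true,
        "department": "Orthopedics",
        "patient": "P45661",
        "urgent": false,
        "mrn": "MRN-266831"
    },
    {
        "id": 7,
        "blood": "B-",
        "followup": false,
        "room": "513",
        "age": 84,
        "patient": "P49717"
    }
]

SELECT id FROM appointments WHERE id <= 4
[1, 2, 3, 4]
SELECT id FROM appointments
[1, 2, 3, 4, 5, 6, 7]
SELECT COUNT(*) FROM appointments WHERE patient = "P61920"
1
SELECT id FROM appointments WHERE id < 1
[]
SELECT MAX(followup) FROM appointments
True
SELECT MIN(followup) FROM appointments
False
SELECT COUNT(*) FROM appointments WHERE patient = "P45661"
1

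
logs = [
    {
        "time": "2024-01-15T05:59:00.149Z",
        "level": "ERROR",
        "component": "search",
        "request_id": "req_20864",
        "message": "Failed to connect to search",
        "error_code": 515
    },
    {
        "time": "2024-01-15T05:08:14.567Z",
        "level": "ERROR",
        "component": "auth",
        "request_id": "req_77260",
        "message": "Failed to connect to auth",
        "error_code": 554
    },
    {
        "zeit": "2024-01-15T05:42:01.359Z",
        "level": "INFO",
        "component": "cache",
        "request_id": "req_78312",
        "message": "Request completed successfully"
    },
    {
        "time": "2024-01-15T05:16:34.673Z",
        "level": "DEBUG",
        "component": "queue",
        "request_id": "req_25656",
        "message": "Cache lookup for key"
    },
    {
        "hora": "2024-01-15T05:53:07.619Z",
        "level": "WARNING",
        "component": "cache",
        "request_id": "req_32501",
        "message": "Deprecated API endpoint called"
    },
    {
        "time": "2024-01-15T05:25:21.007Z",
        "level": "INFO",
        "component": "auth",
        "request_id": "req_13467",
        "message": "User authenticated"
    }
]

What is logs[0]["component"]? "search"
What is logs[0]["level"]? "ERROR"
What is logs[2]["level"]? "INFO"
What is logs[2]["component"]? "cache"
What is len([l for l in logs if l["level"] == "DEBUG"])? 1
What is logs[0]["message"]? "Failed to connect to search"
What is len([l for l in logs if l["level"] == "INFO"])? 2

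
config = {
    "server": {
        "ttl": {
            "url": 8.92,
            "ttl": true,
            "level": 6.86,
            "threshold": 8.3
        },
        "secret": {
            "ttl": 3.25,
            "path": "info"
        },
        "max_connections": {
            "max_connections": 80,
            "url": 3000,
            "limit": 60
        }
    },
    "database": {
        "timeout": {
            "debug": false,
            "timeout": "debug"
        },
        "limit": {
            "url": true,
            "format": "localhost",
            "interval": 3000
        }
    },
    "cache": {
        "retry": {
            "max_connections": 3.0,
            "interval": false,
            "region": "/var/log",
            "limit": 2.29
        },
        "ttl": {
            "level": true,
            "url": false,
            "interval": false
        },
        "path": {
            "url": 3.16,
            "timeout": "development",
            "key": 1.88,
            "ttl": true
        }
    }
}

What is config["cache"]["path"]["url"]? 3.16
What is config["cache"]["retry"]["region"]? "/var/log"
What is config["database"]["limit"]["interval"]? 3000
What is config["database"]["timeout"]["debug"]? False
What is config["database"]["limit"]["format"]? "localhost"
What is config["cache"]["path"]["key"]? 1.88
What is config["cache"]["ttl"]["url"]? False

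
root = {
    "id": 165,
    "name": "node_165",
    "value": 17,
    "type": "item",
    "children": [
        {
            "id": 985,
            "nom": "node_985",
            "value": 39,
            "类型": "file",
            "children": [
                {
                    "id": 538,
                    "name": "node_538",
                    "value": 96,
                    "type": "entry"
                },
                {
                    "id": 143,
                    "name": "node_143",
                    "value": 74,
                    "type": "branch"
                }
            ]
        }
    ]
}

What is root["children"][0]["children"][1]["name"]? "node_143"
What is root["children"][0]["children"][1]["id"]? 143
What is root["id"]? 165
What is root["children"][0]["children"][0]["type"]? "entry"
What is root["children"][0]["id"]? 985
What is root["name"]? "node_165"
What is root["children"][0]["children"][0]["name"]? "node_538"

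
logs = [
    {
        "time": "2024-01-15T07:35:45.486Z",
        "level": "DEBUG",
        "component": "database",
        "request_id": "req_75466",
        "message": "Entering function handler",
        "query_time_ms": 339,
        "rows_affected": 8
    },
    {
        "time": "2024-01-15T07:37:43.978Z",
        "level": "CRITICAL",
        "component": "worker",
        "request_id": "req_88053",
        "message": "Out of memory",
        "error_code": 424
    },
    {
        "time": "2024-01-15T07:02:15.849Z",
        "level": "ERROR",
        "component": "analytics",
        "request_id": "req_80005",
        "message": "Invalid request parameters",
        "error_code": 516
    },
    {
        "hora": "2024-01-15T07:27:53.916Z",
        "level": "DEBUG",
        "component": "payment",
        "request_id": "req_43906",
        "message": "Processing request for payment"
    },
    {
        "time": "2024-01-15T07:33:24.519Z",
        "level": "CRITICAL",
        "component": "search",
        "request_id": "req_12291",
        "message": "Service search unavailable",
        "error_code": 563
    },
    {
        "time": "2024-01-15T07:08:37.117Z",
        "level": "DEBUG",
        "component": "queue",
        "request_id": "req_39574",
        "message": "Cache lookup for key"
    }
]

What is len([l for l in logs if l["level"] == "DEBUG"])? 3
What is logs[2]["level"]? "ERROR"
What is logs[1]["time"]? "2024-01-15T07:37:43.978Z"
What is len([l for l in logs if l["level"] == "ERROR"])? 1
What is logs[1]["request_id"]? "req_88053"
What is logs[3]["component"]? "payment"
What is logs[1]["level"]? "CRITICAL"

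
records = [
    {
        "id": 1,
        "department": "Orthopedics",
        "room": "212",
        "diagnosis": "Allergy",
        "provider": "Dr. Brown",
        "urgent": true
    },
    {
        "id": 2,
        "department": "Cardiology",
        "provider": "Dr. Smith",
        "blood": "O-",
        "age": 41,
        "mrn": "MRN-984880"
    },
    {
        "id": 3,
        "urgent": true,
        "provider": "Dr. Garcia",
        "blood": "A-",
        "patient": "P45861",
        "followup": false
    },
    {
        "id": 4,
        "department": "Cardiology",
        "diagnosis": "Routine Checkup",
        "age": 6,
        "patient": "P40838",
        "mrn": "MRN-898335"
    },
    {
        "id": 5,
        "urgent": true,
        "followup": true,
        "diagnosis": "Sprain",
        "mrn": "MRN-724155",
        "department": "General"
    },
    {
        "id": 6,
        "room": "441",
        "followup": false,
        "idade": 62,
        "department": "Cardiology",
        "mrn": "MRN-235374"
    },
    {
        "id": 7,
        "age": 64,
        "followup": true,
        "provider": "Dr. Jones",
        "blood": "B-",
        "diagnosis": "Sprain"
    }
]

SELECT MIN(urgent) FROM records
True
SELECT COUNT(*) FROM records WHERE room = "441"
1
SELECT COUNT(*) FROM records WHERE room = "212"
1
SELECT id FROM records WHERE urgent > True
[]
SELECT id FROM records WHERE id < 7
[1, 2, 3, 4, 5, 6]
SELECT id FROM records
[1, 2, 3, 4, 5, 6, 7]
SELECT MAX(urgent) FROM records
True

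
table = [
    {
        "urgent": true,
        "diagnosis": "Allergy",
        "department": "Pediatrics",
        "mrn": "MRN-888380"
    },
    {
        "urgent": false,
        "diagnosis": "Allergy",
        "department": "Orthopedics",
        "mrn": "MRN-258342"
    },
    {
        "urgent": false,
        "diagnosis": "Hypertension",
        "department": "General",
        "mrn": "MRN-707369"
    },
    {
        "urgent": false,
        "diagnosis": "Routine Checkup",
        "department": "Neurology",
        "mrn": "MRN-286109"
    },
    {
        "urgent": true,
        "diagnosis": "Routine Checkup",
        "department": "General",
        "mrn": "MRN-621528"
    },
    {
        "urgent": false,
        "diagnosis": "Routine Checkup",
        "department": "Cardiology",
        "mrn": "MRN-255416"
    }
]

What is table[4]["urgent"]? True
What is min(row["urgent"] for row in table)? False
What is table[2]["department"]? "General"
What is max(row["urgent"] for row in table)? True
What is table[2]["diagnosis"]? "Hypertension"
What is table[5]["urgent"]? False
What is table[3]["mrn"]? "MRN-286109"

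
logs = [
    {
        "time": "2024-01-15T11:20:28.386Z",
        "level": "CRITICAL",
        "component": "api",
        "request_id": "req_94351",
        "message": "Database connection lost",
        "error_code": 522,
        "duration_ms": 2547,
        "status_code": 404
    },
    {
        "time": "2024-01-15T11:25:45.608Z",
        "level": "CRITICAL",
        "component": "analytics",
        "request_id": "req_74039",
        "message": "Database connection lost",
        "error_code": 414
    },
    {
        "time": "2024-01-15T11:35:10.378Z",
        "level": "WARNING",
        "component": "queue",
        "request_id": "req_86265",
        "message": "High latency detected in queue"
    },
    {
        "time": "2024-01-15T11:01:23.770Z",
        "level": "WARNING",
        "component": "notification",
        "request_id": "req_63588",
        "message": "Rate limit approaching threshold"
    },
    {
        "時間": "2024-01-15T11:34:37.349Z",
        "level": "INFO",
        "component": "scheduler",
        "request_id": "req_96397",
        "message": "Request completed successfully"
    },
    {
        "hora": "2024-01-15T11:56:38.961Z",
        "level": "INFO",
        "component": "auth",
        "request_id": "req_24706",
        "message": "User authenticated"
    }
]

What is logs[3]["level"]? "WARNING"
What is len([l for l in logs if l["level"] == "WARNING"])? 2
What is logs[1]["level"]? "CRITICAL"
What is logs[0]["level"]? "CRITICAL"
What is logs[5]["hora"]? "2024-01-15T11:56:38.961Z"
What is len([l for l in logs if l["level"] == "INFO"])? 2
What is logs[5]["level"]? "INFO"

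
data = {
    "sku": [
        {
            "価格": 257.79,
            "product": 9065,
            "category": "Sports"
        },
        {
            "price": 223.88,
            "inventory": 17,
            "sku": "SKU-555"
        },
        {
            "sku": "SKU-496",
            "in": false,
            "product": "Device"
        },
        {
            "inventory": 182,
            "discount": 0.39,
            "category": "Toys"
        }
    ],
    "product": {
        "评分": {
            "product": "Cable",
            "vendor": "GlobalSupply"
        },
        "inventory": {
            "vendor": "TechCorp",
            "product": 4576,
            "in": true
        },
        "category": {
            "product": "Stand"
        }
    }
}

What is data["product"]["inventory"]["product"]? 4576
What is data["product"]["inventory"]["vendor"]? "TechCorp"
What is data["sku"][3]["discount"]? 0.39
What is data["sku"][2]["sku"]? "SKU-496"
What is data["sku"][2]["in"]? False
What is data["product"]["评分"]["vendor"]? "GlobalSupply"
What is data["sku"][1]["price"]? 223.88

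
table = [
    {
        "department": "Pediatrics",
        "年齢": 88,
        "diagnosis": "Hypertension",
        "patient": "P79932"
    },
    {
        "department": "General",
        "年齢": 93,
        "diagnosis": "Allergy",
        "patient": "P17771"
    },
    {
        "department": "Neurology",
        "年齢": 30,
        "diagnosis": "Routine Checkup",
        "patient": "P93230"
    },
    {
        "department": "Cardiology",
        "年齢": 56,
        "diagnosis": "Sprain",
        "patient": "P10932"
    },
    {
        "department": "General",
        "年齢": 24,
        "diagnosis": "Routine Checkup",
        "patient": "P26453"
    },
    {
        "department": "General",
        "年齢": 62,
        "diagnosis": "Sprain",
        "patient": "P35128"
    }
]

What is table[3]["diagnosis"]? "Sprain"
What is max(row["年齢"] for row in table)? 93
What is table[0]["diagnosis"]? "Hypertension"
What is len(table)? 6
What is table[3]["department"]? "Cardiology"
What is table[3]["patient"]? "P10932"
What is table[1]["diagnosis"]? "Allergy"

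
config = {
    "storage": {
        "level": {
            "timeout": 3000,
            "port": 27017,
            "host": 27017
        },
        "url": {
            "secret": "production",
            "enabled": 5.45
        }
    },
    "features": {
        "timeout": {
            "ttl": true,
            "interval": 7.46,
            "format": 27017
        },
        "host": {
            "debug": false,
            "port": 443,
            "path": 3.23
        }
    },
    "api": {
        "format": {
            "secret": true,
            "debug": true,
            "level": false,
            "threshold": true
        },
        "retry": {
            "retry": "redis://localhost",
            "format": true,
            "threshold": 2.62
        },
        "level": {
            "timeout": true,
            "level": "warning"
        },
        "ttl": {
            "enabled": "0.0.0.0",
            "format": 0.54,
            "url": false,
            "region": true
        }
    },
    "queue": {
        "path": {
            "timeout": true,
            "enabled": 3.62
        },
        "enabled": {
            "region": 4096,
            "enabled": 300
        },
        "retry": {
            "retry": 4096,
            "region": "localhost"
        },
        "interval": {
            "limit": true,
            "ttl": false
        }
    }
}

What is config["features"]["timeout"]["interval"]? 7.46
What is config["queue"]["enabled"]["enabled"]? 300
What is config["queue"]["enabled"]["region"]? 4096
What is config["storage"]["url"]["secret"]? "production"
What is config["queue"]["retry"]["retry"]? 4096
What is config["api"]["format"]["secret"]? True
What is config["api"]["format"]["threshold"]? True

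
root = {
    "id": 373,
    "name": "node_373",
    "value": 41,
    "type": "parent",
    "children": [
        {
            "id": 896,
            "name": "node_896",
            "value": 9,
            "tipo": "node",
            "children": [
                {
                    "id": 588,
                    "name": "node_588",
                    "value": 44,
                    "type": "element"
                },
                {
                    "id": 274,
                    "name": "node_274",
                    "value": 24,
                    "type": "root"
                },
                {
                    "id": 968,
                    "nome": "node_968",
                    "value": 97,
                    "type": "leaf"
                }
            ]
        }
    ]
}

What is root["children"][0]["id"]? 896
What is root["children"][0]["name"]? "node_896"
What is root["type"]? "parent"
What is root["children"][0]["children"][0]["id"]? 588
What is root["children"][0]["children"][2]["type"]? "leaf"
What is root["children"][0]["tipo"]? "node"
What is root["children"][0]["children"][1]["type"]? "root"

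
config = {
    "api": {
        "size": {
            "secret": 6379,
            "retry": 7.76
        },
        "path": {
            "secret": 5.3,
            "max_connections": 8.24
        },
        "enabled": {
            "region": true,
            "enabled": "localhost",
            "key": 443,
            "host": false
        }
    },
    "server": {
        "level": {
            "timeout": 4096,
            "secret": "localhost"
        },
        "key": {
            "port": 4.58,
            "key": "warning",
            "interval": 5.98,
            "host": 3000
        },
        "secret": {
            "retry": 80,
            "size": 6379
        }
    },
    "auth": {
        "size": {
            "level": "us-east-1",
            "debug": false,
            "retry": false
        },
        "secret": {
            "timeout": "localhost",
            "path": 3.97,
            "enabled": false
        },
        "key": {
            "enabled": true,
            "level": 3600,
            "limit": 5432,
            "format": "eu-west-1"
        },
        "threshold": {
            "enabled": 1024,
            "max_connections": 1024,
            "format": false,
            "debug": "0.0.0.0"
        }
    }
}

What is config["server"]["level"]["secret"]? "localhost"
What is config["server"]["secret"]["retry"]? 80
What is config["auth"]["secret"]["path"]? 3.97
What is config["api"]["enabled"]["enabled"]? "localhost"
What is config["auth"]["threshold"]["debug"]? "0.0.0.0"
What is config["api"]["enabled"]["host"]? False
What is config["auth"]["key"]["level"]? 3600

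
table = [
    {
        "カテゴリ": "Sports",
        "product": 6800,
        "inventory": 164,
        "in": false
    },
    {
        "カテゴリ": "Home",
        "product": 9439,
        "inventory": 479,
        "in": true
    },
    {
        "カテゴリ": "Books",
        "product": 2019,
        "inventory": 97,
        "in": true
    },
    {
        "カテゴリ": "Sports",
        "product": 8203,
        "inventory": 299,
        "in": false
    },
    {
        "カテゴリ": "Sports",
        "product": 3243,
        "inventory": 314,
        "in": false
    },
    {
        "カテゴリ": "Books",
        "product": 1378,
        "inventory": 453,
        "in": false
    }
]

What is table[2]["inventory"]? 97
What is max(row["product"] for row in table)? 9439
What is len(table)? 6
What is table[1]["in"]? True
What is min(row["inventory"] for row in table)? 97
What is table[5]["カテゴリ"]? "Books"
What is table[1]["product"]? 9439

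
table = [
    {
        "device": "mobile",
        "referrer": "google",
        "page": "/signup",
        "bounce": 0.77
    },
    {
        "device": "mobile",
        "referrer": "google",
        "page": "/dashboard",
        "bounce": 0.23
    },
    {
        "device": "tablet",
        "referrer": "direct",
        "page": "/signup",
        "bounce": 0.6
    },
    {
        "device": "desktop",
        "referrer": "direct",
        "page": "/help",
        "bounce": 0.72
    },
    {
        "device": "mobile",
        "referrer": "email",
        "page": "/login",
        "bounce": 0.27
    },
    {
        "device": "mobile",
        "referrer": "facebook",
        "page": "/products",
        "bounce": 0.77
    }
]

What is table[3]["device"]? "desktop"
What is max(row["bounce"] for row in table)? 0.77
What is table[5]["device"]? "mobile"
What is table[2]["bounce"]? 0.6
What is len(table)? 6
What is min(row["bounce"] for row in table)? 0.23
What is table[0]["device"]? "mobile"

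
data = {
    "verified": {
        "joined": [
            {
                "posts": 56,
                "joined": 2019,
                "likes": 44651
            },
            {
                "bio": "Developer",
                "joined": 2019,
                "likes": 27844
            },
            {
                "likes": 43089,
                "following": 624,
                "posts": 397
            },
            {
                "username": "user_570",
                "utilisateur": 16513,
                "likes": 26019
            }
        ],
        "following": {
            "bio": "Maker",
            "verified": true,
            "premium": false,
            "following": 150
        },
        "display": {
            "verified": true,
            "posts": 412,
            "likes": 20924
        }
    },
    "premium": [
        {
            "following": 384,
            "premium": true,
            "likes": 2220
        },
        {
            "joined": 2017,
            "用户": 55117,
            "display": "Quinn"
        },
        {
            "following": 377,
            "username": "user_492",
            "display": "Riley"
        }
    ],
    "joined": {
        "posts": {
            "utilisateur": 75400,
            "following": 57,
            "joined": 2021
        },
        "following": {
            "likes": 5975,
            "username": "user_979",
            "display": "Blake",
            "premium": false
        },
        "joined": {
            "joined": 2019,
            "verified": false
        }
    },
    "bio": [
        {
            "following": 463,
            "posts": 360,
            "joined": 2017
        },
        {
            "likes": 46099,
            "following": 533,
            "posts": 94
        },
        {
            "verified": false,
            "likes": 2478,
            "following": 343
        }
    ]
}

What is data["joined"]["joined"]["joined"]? 2019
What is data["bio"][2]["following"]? 343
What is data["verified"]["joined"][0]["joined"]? 2019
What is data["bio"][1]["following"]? 533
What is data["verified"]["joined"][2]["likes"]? 43089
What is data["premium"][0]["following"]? 384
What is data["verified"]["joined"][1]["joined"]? 2019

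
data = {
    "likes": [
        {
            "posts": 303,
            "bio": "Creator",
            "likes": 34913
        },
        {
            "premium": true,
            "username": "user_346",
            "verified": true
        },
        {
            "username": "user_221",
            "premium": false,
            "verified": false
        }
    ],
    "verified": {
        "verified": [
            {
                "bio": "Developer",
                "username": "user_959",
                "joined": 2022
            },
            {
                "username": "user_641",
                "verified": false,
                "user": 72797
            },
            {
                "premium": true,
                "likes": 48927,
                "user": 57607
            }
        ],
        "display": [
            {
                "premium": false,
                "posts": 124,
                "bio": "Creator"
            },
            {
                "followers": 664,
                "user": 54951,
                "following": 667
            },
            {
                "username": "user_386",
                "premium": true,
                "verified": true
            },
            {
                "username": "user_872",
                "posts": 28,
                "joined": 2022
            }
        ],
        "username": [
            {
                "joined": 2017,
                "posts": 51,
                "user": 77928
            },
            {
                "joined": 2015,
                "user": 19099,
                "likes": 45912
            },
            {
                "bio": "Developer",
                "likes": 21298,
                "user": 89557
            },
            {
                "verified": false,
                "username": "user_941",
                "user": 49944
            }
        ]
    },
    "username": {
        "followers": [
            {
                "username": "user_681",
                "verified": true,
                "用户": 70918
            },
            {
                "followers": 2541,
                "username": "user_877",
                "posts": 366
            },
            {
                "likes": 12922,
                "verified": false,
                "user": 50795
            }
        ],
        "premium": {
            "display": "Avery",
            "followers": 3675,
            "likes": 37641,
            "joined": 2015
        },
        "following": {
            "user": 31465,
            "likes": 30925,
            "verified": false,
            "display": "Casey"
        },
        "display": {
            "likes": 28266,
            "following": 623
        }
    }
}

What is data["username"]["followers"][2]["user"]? 50795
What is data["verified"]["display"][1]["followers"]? 664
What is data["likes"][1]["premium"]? True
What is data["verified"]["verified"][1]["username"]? "user_641"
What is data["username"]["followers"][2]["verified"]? False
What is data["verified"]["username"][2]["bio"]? "Developer"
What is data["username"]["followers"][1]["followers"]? 2541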